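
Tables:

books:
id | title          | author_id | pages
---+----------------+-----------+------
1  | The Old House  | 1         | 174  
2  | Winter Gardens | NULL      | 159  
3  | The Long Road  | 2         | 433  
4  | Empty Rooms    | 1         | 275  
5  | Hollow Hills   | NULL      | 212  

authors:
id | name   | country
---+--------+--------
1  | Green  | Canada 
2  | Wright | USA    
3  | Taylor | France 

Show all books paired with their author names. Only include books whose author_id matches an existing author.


INNER JOIN keeps only books rows whose author_id matches an id in authors. Walk through each book:
  - book 1 (The Old House): author_id=1 -> matches Green
  - book 2 (Winter Gardens): author_id=NULL, no match -> dropped
  - book 3 (The Long Road): author_id=2 -> matches Wright
  - book 4 (Empty Rooms): author_id=1 -> matches Green
  - book 5 (Hollow Hills): author_id=NULL, no match -> dropped
So 2 of 5 rows are dropped.

SQL:
SELECT a.title, b.name AS author
FROM books a
INNER JOIN authors b ON a.author_id = b.id

Result:
title         | author
--------------+-------
The Old House | Green 
The Long Road | Wright
Empty Rooms   | Green 


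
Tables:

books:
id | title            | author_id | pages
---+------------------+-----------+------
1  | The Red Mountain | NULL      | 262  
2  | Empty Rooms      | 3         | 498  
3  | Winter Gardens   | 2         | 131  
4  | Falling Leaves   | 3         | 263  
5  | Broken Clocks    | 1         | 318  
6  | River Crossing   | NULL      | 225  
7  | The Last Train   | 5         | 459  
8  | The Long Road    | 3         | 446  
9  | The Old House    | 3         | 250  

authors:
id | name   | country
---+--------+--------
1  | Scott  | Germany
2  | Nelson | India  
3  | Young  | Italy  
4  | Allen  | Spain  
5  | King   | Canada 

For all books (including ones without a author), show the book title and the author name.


LEFT JOIN keeps every row from books (the left table); where author_id has no match in authors, the author columns become NULL. Walk through each book:
  - book 1 (The Red Mountain): author_id=NULL, no match -> kept with NULL
  - book 2 (Empty Rooms): author_id=3 -> matches Young
  - book 3 (Winter Gardens): author_id=2 -> matches Nelson
  - book 4 (Falling Leaves): author_id=3 -> matches Young
  - book 5 (Broken Clocks): author_id=1 -> matches Scott
  - book 6 (River Crossing): author_id=NULL, no match -> kept with NULL
  - book 7 (The Last Train): author_id=5 -> matches King
  - book 8 (The Long Road): author_id=3 -> matches Young
  - book 9 (The Old House): author_id=3 -> matches Young
All 9 rows appear; 2 have NULL author.

SQL:
SELECT a.title, b.name AS author
FROM books a
LEFT JOIN authors b ON a.author_id = b.id

Result:
title            | author
-----------------+-------
The Red Mountain | NULL  
Empty Rooms      | Young 
Winter Gardens   | Nelson
Falling Leaves   | Young 
Broken Clocks    | Scott 
River Crossing   | NULL  
The Last Train   | King  
The Long Road    | Young 
The Old House    | Young 


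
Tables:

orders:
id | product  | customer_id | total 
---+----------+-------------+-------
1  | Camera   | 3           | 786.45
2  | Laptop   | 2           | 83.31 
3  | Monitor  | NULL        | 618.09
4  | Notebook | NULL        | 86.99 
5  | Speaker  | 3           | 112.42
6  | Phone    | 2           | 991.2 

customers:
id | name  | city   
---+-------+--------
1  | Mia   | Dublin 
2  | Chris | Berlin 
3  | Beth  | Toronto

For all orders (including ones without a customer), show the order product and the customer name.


LEFT JOIN keeps every row from orders (the left table); where customer_id has no match in customers, the customer columns become NULL. Walk through each order:
  - order 1 (Camera): customer_id=3 -> matches Beth
  - order 2 (Laptop): customer_id=2 -> matches Chris
  - order 3 (Monitor): customer_id=NULL, no match -> kept with NULL
  - order 4 (Notebook): customer_id=NULL, no match -> kept with NULL
  - order 5 (Speaker): customer_id=3 -> matches Beth
  - order 6 (Phone): customer_id=2 -> matches Chris
All 6 rows appear; 2 have NULL customer.

SQL:
SELECT a.product, b.name AS customer
FROM orders a
LEFT JOIN customers b ON a.customer_id = b.id

Result:
product  | customer
---------+---------
Camera   | Beth    
Laptop   | Chris   
Monitor  | NULL    
Notebook | NULL    
Speaker  | Beth    
Phone    | Chris   


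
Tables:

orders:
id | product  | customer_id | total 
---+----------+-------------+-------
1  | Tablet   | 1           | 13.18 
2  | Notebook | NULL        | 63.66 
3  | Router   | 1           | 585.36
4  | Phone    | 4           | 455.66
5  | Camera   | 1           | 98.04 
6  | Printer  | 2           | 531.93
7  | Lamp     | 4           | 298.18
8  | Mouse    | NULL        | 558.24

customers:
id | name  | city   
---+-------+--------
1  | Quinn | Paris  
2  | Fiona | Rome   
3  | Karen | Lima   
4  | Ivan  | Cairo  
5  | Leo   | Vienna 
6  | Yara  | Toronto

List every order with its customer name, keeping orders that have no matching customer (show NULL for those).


LEFT JOIN keeps every row from orders (the left table); where customer_id has no match in customers, the customer columns become NULL. Walk through each order:
  - order 1 (Tablet): customer_id=1 -> matches Quinn
  - order 2 (Notebook): customer_id=NULL, no match -> kept with NULL
  - order 3 (Router): customer_id=1 -> matches Quinn
  - order 4 (Phone): customer_id=4 -> matches Ivan
  - order 5 (Camera): customer_id=1 -> matches Quinn
  - order 6 (Printer): customer_id=2 -> matches Fiona
  - order 7 (Lamp): customer_id=4 -> matches Ivan
  - order 8 (Mouse): customer_id=NULL, no match -> kept with NULL
All 8 rows appear; 2 have NULL customer.

SQL:
SELECT a.product, b.name AS customer
FROM orders a
LEFT JOIN customers b ON a.customer_id = b.id

Result:
product  | customer
---------+---------
Tablet   | Quinn   
Notebook | NULL    
Router   | Quinn   
Phone    | Ivan    
Camera   | Quinn   
Printer  | Fiona   
Lamp     | Ivan    
Mouse    | NULL    


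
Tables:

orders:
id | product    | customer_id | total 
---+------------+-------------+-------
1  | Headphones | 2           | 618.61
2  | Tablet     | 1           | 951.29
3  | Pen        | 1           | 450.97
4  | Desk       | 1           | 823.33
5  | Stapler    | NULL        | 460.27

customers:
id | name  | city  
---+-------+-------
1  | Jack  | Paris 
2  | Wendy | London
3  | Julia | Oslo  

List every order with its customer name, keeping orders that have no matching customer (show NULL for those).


LEFT JOIN keeps every row from orders (the left table); where customer_id has no match in customers, the customer columns become NULL. Walk through each order:
  - order 1 (Headphones): customer_id=2 -> matches Wendy
  - order 2 (Tablet): customer_id=1 -> matches Jack
  - order 3 (Pen): customer_id=1 -> matches Jack
  - order 4 (Desk): customer_id=1 -> matches Jack
  - order 5 (Stapler): customer_id=NULL, no match -> kept with NULL
All 5 rows appear; 1 has NULL customer.

SQL:
SELECT a.product, b.name AS customer
FROM orders a
LEFT JOIN customers b ON a.customer_id = b.id

Result:
product    | customer
-----------+---------
Headphones | Wendy   
Tablet     | Jack    
Pen        | Jack    
Desk       | Jack    
Stapler    | NULL    


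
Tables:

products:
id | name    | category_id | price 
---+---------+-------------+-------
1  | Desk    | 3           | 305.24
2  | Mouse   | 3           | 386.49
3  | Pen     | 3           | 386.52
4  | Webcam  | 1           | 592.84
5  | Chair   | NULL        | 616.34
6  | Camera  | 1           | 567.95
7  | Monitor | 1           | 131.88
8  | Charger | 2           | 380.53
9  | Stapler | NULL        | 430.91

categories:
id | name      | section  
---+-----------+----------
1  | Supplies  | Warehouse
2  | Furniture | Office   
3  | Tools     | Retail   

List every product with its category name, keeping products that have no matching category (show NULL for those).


LEFT JOIN keeps every row from products (the left table); where category_id has no match in categories, the category columns become NULL. Walk through each product:
  - product 1 (Desk): category_id=3 -> matches Tools
  - product 2 (Mouse): category_id=3 -> matches Tools
  - product 3 (Pen): category_id=3 -> matches Tools
  - product 4 (Webcam): category_id=1 -> matches Supplies
  - product 5 (Chair): category_id=NULL, no match -> kept with NULL
  - product 6 (Camera): category_id=1 -> matches Supplies
  - product 7 (Monitor): category_id=1 -> matches Supplies
  - product 8 (Charger): category_id=2 -> matches Furniture
  - product 9 (Stapler): category_id=NULL, no match -> kept with NULL
All 9 rows appear; 2 have NULL category.

SQL:
SELECT a.name, b.name AS category
FROM products a
LEFT JOIN categories b ON a.category_id = b.id

Result:
name    | category 
--------+----------
Desk    | Tools    
Mouse   | Tools    
Pen     | Tools    
Webcam  | Supplies 
Chair   | NULL     
Camera  | Supplies 
Monitor | Supplies 
Charger | Furniture
Stapler | NULL     


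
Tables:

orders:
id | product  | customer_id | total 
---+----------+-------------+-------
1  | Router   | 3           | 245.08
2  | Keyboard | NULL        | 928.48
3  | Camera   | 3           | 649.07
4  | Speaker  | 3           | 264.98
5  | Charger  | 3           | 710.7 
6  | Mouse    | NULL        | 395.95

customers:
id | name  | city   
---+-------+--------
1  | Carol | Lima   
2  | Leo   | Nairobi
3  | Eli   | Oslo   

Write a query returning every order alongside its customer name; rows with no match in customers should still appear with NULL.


LEFT JOIN keeps every row from orders (the left table); where customer_id has no match in customers, the customer columns become NULL. Walk through each order:
  - order 1 (Router): customer_id=3 -> matches Eli
  - order 2 (Keyboard): customer_id=NULL, no match -> kept with NULL
  - order 3 (Camera): customer_id=3 -> matches Eli
  - order 4 (Speaker): customer_id=3 -> matches Eli
  - order 5 (Charger): customer_id=3 -> matches Eli
  - order 6 (Mouse): customer_id=NULL, no match -> kept with NULL
All 6 rows appear; 2 have NULL customer.

SQL:
SELECT a.product, b.name AS customer
FROM orders a
LEFT JOIN customers b ON a.customer_id = b.id

Result:
product  | customer
---------+---------
Router   | Eli     
Keyboard | NULL    
Camera   | Eli     
Speaker  | Eli     
Charger  | Eli     
Mouse    | NULL    


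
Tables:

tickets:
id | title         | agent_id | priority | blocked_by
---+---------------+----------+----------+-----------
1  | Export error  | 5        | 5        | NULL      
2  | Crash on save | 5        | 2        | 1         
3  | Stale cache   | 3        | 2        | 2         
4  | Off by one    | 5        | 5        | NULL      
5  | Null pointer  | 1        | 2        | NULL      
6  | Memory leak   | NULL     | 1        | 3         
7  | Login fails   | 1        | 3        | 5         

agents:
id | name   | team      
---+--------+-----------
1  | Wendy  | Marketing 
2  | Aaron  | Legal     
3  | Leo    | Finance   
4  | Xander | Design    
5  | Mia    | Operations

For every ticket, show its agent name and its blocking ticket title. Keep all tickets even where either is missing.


Two LEFT JOINs from the same base table tickets: one to agents via agent_id, one to tickets itself via blocked_by. Both are LEFT so every ticket is preserved.
Match against agents:
  - ticket 1 (Export error): agent_id=5 -> matches Mia
  - ticket 2 (Crash on save): agent_id=5 -> matches Mia
  - ticket 3 (Stale cache): agent_id=3 -> matches Leo
  - ticket 4 (Off by one): agent_id=5 -> matches Mia
  - ticket 5 (Null pointer): agent_id=1 -> matches Wendy
  - ticket 6 (Memory leak): agent_id=NULL, no match -> kept with NULL
  - ticket 7 (Login fails): agent_id=1 -> matches Wendy
Match against tickets (self):
  - ticket 1 (Export error): blocked_by=NULL -> NULL
  - ticket 2 (Crash on save): blocked_by=1 -> Export error
  - ticket 3 (Stale cache): blocked_by=2 -> Crash on save
  - ticket 4 (Off by one): blocked_by=NULL -> NULL
  - ticket 5 (Null pointer): blocked_by=NULL -> NULL
  - ticket 6 (Memory leak): blocked_by=3 -> Stale cache
  - ticket 7 (Login fails): blocked_by=5 -> Null pointer

SQL:
SELECT a.title, b.name AS agent, c.title AS blocked_by
FROM tickets a
LEFT JOIN agents b ON a.agent_id = b.id
LEFT JOIN tickets c ON a.blocked_by = c.id

Result:
title         | agent | blocked_by   
--------------+-------+--------------
Export error  | Mia   | NULL         
Crash on save | Mia   | Export error 
Stale cache   | Leo   | Crash on save
Off by one    | Mia   | NULL         
Null pointer  | Wendy | NULL         
Memory leak   | NULL  | Stale cache  
Login fails   | Wendy | Null pointer 


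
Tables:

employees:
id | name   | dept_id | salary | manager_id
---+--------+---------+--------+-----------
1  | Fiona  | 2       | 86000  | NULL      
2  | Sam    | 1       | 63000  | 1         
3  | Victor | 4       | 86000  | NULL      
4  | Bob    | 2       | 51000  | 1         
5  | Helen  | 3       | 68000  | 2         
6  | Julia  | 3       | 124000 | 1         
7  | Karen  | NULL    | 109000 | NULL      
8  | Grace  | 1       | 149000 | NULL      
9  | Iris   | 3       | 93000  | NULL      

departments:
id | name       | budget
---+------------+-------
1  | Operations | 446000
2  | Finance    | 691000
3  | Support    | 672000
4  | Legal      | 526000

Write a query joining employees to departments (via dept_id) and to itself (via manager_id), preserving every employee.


Two LEFT JOINs from the same base table employees: one to departments via dept_id, one to employees itself via manager_id. Both are LEFT so every employee is preserved.
Match against departments:
  - employee 1 (Fiona): dept_id=2 -> matches Finance
  - employee 2 (Sam): dept_id=1 -> matches Operations
  - employee 3 (Victor): dept_id=4 -> matches Legal
  - employee 4 (Bob): dept_id=2 -> matches Finance
  - employee 5 (Helen): dept_id=3 -> matches Support
  - employee 6 (Julia): dept_id=3 -> matches Support
  - employee 7 (Karen): dept_id=NULL, no match -> kept with NULL
  - employee 8 (Grace): dept_id=1 -> matches Operations
  - employee 9 (Iris): dept_id=3 -> matches Support
Match against employees (self):
  - employee 1 (Fiona): manager_id=NULL -> NULL
  - employee 2 (Sam): manager_id=1 -> Fiona
  - employee 3 (Victor): manager_id=NULL -> NULL
  - employee 4 (Bob): manager_id=1 -> Fiona
  - employee 5 (Helen): manager_id=2 -> Sam
  - employee 6 (Julia): manager_id=1 -> Fiona
  - employee 7 (Karen): manager_id=NULL -> NULL
  - employee 8 (Grace): manager_id=NULL -> NULL
  - employee 9 (Iris): manager_id=NULL -> NULL

SQL:
SELECT a.name, b.name AS department, c.name AS manager
FROM employees a
LEFT JOIN departments b ON a.dept_id = b.id
LEFT JOIN employees c ON a.manager_id = c.id

Result:
name   | department | manager
-------+------------+--------
Fiona  | Finance    | NULL   
Sam    | Operations | Fiona  
Victor | Legal      | NULL   
Bob    | Finance    | Fiona  
Helen  | Support    | Sam    
Julia  | Support    | Fiona  
Karen  | NULL       | NULL   
Grace  | Operations | NULL   
Iris   | Support    | NULL   


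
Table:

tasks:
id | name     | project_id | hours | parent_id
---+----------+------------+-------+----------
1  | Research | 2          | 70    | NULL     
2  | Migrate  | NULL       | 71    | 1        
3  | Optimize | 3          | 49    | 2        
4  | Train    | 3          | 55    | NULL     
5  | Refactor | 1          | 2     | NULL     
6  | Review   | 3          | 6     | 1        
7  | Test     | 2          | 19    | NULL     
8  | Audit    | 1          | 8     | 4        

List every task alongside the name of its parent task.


This is a self-join: tasks is joined to a second copy of itself, matching each row's parent_id to another row's id. Use LEFT JOIN so rows with parent_id=NULL are kept.
  - task 1 (Research): parent_id=NULL -> NULL
  - task 2 (Migrate): parent_id=1 -> Research
  - task 3 (Optimize): parent_id=2 -> Migrate
  - task 4 (Train): parent_id=NULL -> NULL
  - task 5 (Refactor): parent_id=NULL -> NULL
  - task 6 (Review): parent_id=1 -> Research
  - task 7 (Test): parent_id=NULL -> NULL
  - task 8 (Audit): parent_id=4 -> Train

SQL:
SELECT a.name AS item, b.name AS parent
FROM tasks a
LEFT JOIN tasks b ON a.parent_id = b.id

Result:
item     | parent  
---------+---------
Research | NULL    
Migrate  | Research
Optimize | Migrate 
Train    | NULL    
Refactor | NULL    
Review   | Research
Test     | NULL    
Audit    | Train   


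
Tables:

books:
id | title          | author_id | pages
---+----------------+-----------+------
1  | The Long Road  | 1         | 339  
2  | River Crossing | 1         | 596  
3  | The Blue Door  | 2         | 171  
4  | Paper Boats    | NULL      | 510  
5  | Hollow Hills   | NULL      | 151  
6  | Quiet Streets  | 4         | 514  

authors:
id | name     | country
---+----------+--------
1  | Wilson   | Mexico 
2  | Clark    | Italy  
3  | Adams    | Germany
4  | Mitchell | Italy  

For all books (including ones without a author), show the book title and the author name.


LEFT JOIN keeps every row from books (the left table); where author_id has no match in authors, the author columns become NULL. Walk through each book:
  - book 1 (The Long Road): author_id=1 -> matches Wilson
  - book 2 (River Crossing): author_id=1 -> matches Wilson
  - book 3 (The Blue Door): author_id=2 -> matches Clark
  - book 4 (Paper Boats): author_id=NULL, no match -> kept with NULL
  - book 5 (Hollow Hills): author_id=NULL, no match -> kept with NULL
  - book 6 (Quiet Streets): author_id=4 -> matches Mitchell
All 6 rows appear; 2 have NULL author.

SQL:
SELECT a.title, b.name AS author
FROM books a
LEFT JOIN authors b ON a.author_id = b.id

Result:
title          | author  
---------------+---------
The Long Road  | Wilson  
River Crossing | Wilson  
The Blue Door  | Clark   
Paper Boats    | NULL    
Hollow Hills   | NULL    
Quiet Streets  | Mitchell


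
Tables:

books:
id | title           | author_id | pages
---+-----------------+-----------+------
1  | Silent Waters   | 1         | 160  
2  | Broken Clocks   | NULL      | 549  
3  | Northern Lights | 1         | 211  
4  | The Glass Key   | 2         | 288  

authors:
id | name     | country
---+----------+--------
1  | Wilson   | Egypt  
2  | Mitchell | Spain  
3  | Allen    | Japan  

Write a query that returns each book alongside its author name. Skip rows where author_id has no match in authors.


INNER JOIN keeps only books rows whose author_id matches an id in authors. Walk through each book:
  - book 1 (Silent Waters): author_id=1 -> matches Wilson
  - book 2 (Broken Clocks): author_id=NULL, no match -> dropped
  - book 3 (Northern Lights): author_id=1 -> matches Wilson
  - book 4 (The Glass Key): author_id=2 -> matches Mitchell
So 1 of 4 rows is dropped.

SQL:
SELECT a.title, b.name AS author
FROM books a
INNER JOIN authors b ON a.author_id = b.id

Result:
title           | author  
----------------+---------
Silent Waters   | Wilson  
Northern Lights | Wilson  
The Glass Key   | Mitchell


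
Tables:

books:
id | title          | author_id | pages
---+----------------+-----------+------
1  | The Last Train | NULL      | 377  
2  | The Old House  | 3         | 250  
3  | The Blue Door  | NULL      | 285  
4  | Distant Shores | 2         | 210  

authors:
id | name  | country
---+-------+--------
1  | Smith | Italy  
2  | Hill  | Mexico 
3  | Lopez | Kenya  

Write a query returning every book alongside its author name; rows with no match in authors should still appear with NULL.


LEFT JOIN keeps every row from books (the left table); where author_id has no match in authors, the author columns become NULL. Walk through each book:
  - book 1 (The Last Train): author_id=NULL, no match -> kept with NULL
  - book 2 (The Old House): author_id=3 -> matches Lopez
  - book 3 (The Blue Door): author_id=NULL, no match -> kept with NULL
  - book 4 (Distant Shores): author_id=2 -> matches Hill
All 4 rows appear; 2 have NULL author.

SQL:
SELECT a.title, b.name AS author
FROM books a
LEFT JOIN authors b ON a.author_id = b.id

Result:
title          | author
---------------+-------
The Last Train | NULL  
The Old House  | Lopez 
The Blue Door  | NULL  
Distant Shores | Hill  


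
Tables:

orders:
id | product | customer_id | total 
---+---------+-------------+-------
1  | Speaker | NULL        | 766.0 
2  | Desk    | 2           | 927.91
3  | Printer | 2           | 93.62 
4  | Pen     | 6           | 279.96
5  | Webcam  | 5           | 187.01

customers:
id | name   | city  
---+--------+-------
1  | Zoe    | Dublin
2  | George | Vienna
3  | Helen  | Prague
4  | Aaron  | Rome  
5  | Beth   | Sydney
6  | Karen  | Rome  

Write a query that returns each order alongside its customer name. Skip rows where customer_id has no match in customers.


INNER JOIN keeps only orders rows whose customer_id matches an id in customers. Walk through each order:
  - order 1 (Speaker): customer_id=NULL, no match -> dropped
  - order 2 (Desk): customer_id=2 -> matches George
  - order 3 (Printer): customer_id=2 -> matches George
  - order 4 (Pen): customer_id=6 -> matches Karen
  - order 5 (Webcam): customer_id=5 -> matches Beth
So 1 of 5 rows is dropped.

SQL:
SELECT a.product, b.name AS customer
FROM orders a
INNER JOIN customers b ON a.customer_id = b.id

Result:
product | customer
--------+---------
Desk    | George  
Printer | George  
Pen     | Karen   
Webcam  | Beth    


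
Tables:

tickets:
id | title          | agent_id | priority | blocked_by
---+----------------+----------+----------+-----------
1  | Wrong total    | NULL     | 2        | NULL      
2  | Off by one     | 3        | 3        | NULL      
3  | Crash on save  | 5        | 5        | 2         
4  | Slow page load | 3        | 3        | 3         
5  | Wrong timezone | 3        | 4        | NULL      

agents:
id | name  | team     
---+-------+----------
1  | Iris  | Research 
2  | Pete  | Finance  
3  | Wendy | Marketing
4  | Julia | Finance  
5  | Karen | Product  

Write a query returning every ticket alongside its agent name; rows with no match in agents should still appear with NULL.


LEFT JOIN keeps every row from tickets (the left table); where agent_id has no match in agents, the agent columns become NULL. Walk through each ticket:
  - ticket 1 (Wrong total): agent_id=NULL, no match -> kept with NULL
  - ticket 2 (Off by one): agent_id=3 -> matches Wendy
  - ticket 3 (Crash on save): agent_id=5 -> matches Karen
  - ticket 4 (Slow page load): agent_id=3 -> matches Wendy
  - ticket 5 (Wrong timezone): agent_id=3 -> matches Wendy
All 5 rows appear; 1 has NULL agent.

SQL:
SELECT a.title, b.name AS agent
FROM tickets a
LEFT JOIN agents b ON a.agent_id = b.id

Result:
title          | agent
---------------+------
Wrong total    | NULL 
Off by one     | Wendy
Crash on save  | Karen
Slow page load | Wendy
Wrong timezone | Wendy


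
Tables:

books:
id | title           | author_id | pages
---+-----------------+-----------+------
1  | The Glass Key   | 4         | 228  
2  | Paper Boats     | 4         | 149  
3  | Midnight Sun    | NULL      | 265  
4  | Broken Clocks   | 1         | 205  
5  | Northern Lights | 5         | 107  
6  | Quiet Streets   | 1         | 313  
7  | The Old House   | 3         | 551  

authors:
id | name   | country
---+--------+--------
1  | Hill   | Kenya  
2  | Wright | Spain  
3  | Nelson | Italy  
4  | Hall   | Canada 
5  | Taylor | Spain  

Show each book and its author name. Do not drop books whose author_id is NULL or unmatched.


LEFT JOIN keeps every row from books (the left table); where author_id has no match in authors, the author columns become NULL. Walk through each book:
  - book 1 (The Glass Key): author_id=4 -> matches Hall
  - book 2 (Paper Boats): author_id=4 -> matches Hall
  - book 3 (Midnight Sun): author_id=NULL, no match -> kept with NULL
  - book 4 (Broken Clocks): author_id=1 -> matches Hill
  - book 5 (Northern Lights): author_id=5 -> matches Taylor
  - book 6 (Quiet Streets): author_id=1 -> matches Hill
  - book 7 (The Old House): author_id=3 -> matches Nelson
All 7 rows appear; 1 has NULL author.

SQL:
SELECT a.title, b.name AS author
FROM books a
LEFT JOIN authors b ON a.author_id = b.id

Result:
title           | author
----------------+-------
The Glass Key   | Hall  
Paper Boats     | Hall  
Midnight Sun    | NULL  
Broken Clocks   | Hill  
Northern Lights | Taylor
Quiet Streets   | Hill  
The Old House   | Nelson


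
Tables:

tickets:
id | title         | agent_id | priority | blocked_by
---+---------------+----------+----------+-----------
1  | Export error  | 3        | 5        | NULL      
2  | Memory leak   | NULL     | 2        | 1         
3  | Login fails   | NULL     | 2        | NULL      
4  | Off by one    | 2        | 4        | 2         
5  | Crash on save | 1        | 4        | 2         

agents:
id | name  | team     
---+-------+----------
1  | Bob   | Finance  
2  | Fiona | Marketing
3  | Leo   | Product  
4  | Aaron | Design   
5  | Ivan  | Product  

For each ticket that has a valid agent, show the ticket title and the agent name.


INNER JOIN keeps only tickets rows whose agent_id matches an id in agents. Walk through each ticket:
  - ticket 1 (Export error): agent_id=3 -> matches Leo
  - ticket 2 (Memory leak): agent_id=NULL, no match -> dropped
  - ticket 3 (Login fails): agent_id=NULL, no match -> dropped
  - ticket 4 (Off by one): agent_id=2 -> matches Fiona
  - ticket 5 (Crash on save): agent_id=1 -> matches Bob
So 2 of 5 rows are dropped.

SQL:
SELECT a.title, b.name AS agent
FROM tickets a
INNER JOIN agents b ON a.agent_id = b.id

Result:
title         | agent
--------------+------
Export error  | Leo  
Off by one    | Fiona
Crash on save | Bob  


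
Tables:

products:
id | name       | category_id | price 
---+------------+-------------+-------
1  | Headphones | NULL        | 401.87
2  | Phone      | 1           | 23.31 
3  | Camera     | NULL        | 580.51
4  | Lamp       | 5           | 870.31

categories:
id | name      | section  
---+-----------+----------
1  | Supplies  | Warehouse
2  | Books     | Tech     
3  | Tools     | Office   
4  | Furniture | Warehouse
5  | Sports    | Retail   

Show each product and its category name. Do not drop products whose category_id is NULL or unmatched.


LEFT JOIN keeps every row from products (the left table); where category_id has no match in categories, the category columns become NULL. Walk through each product:
  - product 1 (Headphones): category_id=NULL, no match -> kept with NULL
  - product 2 (Phone): category_id=1 -> matches Supplies
  - product 3 (Camera): category_id=NULL, no match -> kept with NULL
  - product 4 (Lamp): category_id=5 -> matches Sports
All 4 rows appear; 2 have NULL category.

SQL:
SELECT a.name, b.name AS category
FROM products a
LEFT JOIN categories b ON a.category_id = b.id

Result:
name       | category
-----------+---------
Headphones | NULL    
Phone      | Supplies
Camera     | NULL    
Lamp       | Sports  


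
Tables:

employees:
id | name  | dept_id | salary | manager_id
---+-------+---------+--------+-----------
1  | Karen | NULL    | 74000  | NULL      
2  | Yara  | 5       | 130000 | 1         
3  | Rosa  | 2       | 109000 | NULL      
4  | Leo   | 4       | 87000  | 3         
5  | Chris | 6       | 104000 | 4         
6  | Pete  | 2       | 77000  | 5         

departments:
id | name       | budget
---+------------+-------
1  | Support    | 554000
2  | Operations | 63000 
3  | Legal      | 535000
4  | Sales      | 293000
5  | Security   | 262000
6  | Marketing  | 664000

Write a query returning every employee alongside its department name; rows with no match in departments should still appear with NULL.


LEFT JOIN keeps every row from employees (the left table); where dept_id has no match in departments, the department columns become NULL. Walk through each employee:
  - employee 1 (Karen): dept_id=NULL, no match -> kept with NULL
  - employee 2 (Yara): dept_id=5 -> matches Security
  - employee 3 (Rosa): dept_id=2 -> matches Operations
  - employee 4 (Leo): dept_id=4 -> matches Sales
  - employee 5 (Chris): dept_id=6 -> matches Marketing
  - employee 6 (Pete): dept_id=2 -> matches Operations
All 6 rows appear; 1 has NULL department.

SQL:
SELECT a.name, b.name AS department
FROM employees a
LEFT JOIN departments b ON a.dept_id = b.id

Result:
name  | department
------+-----------
Karen | NULL      
Yara  | Security  
Rosa  | Operations
Leo   | Sales     
Chris | Marketing 
Pete  | Operations


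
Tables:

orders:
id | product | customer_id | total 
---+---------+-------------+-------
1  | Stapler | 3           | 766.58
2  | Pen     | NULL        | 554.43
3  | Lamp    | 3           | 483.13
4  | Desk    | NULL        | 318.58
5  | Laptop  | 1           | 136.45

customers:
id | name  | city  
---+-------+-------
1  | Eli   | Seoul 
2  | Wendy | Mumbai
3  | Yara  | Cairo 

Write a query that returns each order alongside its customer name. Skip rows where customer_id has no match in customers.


INNER JOIN keeps only orders rows whose customer_id matches an id in customers. Walk through each order:
  - order 1 (Stapler): customer_id=3 -> matches Yara
  - order 2 (Pen): customer_id=NULL, no match -> dropped
  - order 3 (Lamp): customer_id=3 -> matches Yara
  - order 4 (Desk): customer_id=NULL, no match -> dropped
  - order 5 (Laptop): customer_id=1 -> matches Eli
So 2 of 5 rows are dropped.

SQL:
SELECT a.product, b.name AS customer
FROM orders a
INNER JOIN customers b ON a.customer_id = b.id

Result:
product | customer
--------+---------
Stapler | Yara    
Lamp    | Yara    
Laptop  | Eli     


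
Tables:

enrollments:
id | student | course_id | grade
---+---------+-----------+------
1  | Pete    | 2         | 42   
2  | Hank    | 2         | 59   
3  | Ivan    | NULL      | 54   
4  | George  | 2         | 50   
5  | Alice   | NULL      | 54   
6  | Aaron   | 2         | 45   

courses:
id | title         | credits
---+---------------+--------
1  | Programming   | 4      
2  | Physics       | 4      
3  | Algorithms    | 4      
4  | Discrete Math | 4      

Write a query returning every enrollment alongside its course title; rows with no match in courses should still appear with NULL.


LEFT JOIN keeps every row from enrollments (the left table); where course_id has no match in courses, the course columns become NULL. Walk through each enrollment:
  - enrollment 1 (Pete): course_id=2 -> matches Physics
  - enrollment 2 (Hank): course_id=2 -> matches Physics
  - enrollment 3 (Ivan): course_id=NULL, no match -> kept with NULL
  - enrollment 4 (George): course_id=2 -> matches Physics
  - enrollment 5 (Alice): course_id=NULL, no match -> kept with NULL
  - enrollment 6 (Aaron): course_id=2 -> matches Physics
All 6 rows appear; 2 have NULL course.

SQL:
SELECT a.student, b.title AS course
FROM enrollments a
LEFT JOIN courses b ON a.course_id = b.id

Result:
student | course 
--------+--------
Pete    | Physics
Hank    | Physics
Ivan    | NULL   
George  | Physics
Alice   | NULL   
Aaron   | Physics


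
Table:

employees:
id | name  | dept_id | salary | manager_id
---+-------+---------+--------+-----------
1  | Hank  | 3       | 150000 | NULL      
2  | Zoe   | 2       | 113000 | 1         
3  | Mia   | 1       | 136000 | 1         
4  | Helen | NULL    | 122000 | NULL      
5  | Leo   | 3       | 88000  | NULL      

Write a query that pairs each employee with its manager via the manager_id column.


This is a self-join: employees is joined to a second copy of itself, matching each row's manager_id to another row's id. Use LEFT JOIN so rows with manager_id=NULL are kept.
  - employee 1 (Hank): manager_id=NULL -> NULL
  - employee 2 (Zoe): manager_id=1 -> Hank
  - employee 3 (Mia): manager_id=1 -> Hank
  - employee 4 (Helen): manager_id=NULL -> NULL
  - employee 5 (Leo): manager_id=NULL -> NULL

SQL:
SELECT a.name AS item, b.name AS manager
FROM employees a
LEFT JOIN employees b ON a.manager_id = b.id

Result:
item  | manager
------+--------
Hank  | NULL   
Zoe   | Hank   
Mia   | Hank   
Helen | NULL   
Leo   | NULL   


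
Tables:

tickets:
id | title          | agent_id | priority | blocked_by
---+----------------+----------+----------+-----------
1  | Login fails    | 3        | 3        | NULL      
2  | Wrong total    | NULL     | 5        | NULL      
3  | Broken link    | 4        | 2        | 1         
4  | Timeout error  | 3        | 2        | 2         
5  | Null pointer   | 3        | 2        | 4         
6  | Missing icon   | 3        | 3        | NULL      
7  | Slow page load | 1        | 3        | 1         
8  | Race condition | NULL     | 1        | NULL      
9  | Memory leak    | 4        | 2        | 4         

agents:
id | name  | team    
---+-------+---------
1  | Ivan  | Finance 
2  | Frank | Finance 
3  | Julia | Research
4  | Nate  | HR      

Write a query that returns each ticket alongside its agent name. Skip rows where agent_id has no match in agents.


INNER JOIN keeps only tickets rows whose agent_id matches an id in agents. Walk through each ticket:
  - ticket 1 (Login fails): agent_id=3 -> matches Julia
  - ticket 2 (Wrong total): agent_id=NULL, no match -> dropped
  - ticket 3 (Broken link): agent_id=4 -> matches Nate
  - ticket 4 (Timeout error): agent_id=3 -> matches Julia
  - ticket 5 (Null pointer): agent_id=3 -> matches Julia
  - ticket 6 (Missing icon): agent_id=3 -> matches Julia
  - ticket 7 (Slow page load): agent_id=1 -> matches Ivan
  - ticket 8 (Race condition): agent_id=NULL, no match -> dropped
  - ticket 9 (Memory leak): agent_id=4 -> matches Nate
So 2 of 9 rows are dropped.

SQL:
SELECT a.title, b.name AS agent
FROM tickets a
INNER JOIN agents b ON a.agent_id = b.id

Result:
title          | agent
---------------+------
Login fails    | Julia
Broken link    | Nate 
Timeout error  | Julia
Null pointer   | Julia
Missing icon   | Julia
Slow page load | Ivan 
Memory leak    | Nate 


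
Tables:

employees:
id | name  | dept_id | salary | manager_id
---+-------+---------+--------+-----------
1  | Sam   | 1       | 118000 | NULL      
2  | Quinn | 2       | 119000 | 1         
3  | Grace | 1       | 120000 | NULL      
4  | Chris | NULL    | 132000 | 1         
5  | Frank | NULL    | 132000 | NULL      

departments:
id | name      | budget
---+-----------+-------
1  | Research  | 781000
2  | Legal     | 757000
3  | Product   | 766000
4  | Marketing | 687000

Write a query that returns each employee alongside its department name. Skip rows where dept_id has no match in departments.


INNER JOIN keeps only employees rows whose dept_id matches an id in departments. Walk through each employee:
  - employee 1 (Sam): dept_id=1 -> matches Research
  - employee 2 (Quinn): dept_id=2 -> matches Legal
  - employee 3 (Grace): dept_id=1 -> matches Research
  - employee 4 (Chris): dept_id=NULL, no match -> dropped
  - employee 5 (Frank): dept_id=NULL, no match -> dropped
So 2 of 5 rows are dropped.

SQL:
SELECT a.name, b.name AS department
FROM employees a
INNER JOIN departments b ON a.dept_id = b.id

Result:
name  | department
------+-----------
Sam   | Research  
Quinn | Legal     
Grace | Research  


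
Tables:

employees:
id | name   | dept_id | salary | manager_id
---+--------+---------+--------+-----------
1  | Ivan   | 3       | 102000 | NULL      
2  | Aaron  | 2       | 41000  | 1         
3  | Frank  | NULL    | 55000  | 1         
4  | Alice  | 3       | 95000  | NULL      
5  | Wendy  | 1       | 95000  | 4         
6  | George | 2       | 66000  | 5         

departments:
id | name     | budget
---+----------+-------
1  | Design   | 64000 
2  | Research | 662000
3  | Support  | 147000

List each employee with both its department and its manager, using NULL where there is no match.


Two LEFT JOINs from the same base table employees: one to departments via dept_id, one to employees itself via manager_id. Both are LEFT so every employee is preserved.
Match against departments:
  - employee 1 (Ivan): dept_id=3 -> matches Support
  - employee 2 (Aaron): dept_id=2 -> matches Research
  - employee 3 (Frank): dept_id=NULL, no match -> kept with NULL
  - employee 4 (Alice): dept_id=3 -> matches Support
  - employee 5 (Wendy): dept_id=1 -> matches Design
  - employee 6 (George): dept_id=2 -> matches Research
Match against employees (self):
  - employee 1 (Ivan): manager_id=NULL -> NULL
  - employee 2 (Aaron): manager_id=1 -> Ivan
  - employee 3 (Frank): manager_id=1 -> Ivan
  - employee 4 (Alice): manager_id=NULL -> NULL
  - employee 5 (Wendy): manager_id=4 -> Alice
  - employee 6 (George): manager_id=5 -> Wendy

SQL:
SELECT a.name, b.name AS department, c.name AS manager
FROM employees a
LEFT JOIN departments b ON a.dept_id = b.id
LEFT JOIN employees c ON a.manager_id = c.id

Result:
name   | department | manager
-------+------------+--------
Ivan   | Support    | NULL   
Aaron  | Research   | Ivan   
Frank  | NULL       | Ivan   
Alice  | Support    | NULL   
Wendy  | Design     | Alice  
George | Research   | Wendy  


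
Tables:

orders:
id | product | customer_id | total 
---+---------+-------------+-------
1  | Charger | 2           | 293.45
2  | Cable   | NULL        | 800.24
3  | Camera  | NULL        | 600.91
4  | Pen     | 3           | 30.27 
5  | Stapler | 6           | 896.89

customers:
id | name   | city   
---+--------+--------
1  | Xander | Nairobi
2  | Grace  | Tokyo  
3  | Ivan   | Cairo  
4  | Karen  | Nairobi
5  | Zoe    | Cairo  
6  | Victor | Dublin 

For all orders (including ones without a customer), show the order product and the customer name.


LEFT JOIN keeps every row from orders (the left table); where customer_id has no match in customers, the customer columns become NULL. Walk through each order:
  - order 1 (Charger): customer_id=2 -> matches Grace
  - order 2 (Cable): customer_id=NULL, no match -> kept with NULL
  - order 3 (Camera): customer_id=NULL, no match -> kept with NULL
  - order 4 (Pen): customer_id=3 -> matches Ivan
  - order 5 (Stapler): customer_id=6 -> matches Victor
All 5 rows appear; 2 have NULL customer.

SQL:
SELECT a.product, b.name AS customer
FROM orders a
LEFT JOIN customers b ON a.customer_id = b.id

Result:
product | customer
--------+---------
Charger | Grace   
Cable   | NULL    
Camera  | NULL    
Pen     | Ivan    
Stapler | Victor  


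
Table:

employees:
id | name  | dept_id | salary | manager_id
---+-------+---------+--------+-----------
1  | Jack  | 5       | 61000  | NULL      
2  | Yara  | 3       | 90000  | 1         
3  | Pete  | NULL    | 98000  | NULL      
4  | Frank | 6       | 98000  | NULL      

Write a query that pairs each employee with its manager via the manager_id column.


This is a self-join: employees is joined to a second copy of itself, matching each row's manager_id to another row's id. Use LEFT JOIN so rows with manager_id=NULL are kept.
  - employee 1 (Jack): manager_id=NULL -> NULL
  - employee 2 (Yara): manager_id=1 -> Jack
  - employee 3 (Pete): manager_id=NULL -> NULL
  - employee 4 (Frank): manager_id=NULL -> NULL

SQL:
SELECT a.name AS item, b.name AS manager
FROM employees a
LEFT JOIN employees b ON a.manager_id = b.id

Result:
item  | manager
------+--------
Jack  | NULL   
Yara  | Jack   
Pete  | NULL   
Frank | NULL   


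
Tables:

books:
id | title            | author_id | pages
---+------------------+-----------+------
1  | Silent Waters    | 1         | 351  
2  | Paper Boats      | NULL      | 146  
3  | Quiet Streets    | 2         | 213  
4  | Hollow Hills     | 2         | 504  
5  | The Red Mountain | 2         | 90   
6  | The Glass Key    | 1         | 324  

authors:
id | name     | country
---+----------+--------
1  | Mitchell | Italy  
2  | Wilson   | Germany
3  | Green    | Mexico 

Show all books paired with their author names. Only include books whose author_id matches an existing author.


INNER JOIN keeps only books rows whose author_id matches an id in authors. Walk through each book:
  - book 1 (Silent Waters): author_id=1 -> matches Mitchell
  - book 2 (Paper Boats): author_id=NULL, no match -> dropped
  - book 3 (Quiet Streets): author_id=2 -> matches Wilson
  - book 4 (Hollow Hills): author_id=2 -> matches Wilson
  - book 5 (The Red Mountain): author_id=2 -> matches Wilson
  - book 6 (The Glass Key): author_id=1 -> matches Mitchell
So 1 of 6 rows is dropped.

SQL:
SELECT a.title, b.name AS author
FROM books a
INNER JOIN authors b ON a.author_id = b.id

Result:
title            | author  
-----------------+---------
Silent Waters    | Mitchell
Quiet Streets    | Wilson  
Hollow Hills     | Wilson  
The Red Mountain | Wilson  
The Glass Key    | Mitchell
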